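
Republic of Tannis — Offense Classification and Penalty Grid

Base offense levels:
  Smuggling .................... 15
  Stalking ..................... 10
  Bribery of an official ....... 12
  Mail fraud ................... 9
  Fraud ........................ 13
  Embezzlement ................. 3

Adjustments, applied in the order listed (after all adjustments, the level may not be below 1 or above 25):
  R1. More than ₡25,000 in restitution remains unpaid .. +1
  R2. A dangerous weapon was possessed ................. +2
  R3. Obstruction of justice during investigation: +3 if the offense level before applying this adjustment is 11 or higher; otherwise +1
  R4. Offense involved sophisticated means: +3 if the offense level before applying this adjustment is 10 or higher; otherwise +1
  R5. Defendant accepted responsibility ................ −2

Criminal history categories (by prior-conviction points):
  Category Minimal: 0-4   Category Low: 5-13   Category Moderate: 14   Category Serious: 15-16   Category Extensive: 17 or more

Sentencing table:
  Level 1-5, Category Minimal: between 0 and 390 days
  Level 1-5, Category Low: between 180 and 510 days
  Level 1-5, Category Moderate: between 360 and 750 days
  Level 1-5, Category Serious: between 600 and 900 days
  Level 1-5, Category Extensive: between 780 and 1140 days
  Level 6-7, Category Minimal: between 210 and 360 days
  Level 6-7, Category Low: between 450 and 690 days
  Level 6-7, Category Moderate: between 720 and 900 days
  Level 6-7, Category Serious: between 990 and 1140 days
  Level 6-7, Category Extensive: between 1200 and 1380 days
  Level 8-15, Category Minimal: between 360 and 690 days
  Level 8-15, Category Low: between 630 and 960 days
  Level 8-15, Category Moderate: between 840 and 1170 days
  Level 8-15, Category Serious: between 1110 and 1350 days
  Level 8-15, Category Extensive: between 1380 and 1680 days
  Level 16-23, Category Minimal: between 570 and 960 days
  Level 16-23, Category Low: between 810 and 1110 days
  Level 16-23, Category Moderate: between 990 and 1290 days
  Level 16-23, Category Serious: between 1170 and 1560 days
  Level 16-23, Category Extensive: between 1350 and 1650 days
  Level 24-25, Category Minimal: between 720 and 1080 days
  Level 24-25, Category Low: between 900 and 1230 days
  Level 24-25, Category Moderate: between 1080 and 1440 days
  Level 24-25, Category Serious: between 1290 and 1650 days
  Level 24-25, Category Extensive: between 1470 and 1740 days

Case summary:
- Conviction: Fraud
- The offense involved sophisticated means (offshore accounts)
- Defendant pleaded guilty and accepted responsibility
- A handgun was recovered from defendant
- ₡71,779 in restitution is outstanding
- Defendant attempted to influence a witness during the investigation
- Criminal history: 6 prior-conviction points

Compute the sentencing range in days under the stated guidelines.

810-1110 days

Base offense level for fraud: 13.
R1 applies: 13 + 1 = 14.
R2 applies: 14 + 2 = 16.
R3 applies (level before this adjustment is 16 ≥ 11, so +3): 16 + 3 = 19.
R4 applies (level before this adjustment is 19 ≥ 10, so +3): 19 + 3 = 22.
R5 applies: 22 − 2 = 20.
Final offense level: 20.
Criminal history: 6 prior points → Category Low (5-13).
Level 20 falls in the 16-23 band.
Grid: Level 16-23 × Category Low = 810-1110 days.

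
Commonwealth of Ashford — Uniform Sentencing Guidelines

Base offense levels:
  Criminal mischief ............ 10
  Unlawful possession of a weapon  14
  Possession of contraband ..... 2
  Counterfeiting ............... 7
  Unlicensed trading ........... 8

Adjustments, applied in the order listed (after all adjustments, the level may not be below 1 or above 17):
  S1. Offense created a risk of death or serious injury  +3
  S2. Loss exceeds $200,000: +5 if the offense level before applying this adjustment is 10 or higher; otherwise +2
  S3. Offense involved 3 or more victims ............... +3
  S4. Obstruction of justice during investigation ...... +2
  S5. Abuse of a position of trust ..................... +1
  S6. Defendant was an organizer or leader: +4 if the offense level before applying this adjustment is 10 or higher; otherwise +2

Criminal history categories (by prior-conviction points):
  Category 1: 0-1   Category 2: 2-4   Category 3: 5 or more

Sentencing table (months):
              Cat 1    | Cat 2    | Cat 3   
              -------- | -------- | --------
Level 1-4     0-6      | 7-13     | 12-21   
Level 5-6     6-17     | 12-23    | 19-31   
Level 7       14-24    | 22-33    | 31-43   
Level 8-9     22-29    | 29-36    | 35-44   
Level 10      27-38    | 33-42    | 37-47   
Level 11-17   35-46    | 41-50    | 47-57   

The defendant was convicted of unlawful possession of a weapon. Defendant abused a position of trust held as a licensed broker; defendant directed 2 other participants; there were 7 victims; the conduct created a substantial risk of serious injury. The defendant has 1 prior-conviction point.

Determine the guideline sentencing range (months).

35-46 months

Base offense level for unlawful possession of a weapon: 14.
S1 applies: 14 + 3 = 17.
S3 applies: 17 + 3 = 20.
S4 does not apply.
S5 applies: 20 + 1 = 21.
S6 applies (level before this adjustment is 21 ≥ 10, so +4): 21 + 4 = 25.
Level 25 exceeds the maximum of 17; capped at 17.
Final offense level: 17.
Criminal history: 1 prior point → Category 1 (0-1).
Level 17 falls in the 11-17 band.
Grid: Level 11-17 × Category 1 = 35-46 months.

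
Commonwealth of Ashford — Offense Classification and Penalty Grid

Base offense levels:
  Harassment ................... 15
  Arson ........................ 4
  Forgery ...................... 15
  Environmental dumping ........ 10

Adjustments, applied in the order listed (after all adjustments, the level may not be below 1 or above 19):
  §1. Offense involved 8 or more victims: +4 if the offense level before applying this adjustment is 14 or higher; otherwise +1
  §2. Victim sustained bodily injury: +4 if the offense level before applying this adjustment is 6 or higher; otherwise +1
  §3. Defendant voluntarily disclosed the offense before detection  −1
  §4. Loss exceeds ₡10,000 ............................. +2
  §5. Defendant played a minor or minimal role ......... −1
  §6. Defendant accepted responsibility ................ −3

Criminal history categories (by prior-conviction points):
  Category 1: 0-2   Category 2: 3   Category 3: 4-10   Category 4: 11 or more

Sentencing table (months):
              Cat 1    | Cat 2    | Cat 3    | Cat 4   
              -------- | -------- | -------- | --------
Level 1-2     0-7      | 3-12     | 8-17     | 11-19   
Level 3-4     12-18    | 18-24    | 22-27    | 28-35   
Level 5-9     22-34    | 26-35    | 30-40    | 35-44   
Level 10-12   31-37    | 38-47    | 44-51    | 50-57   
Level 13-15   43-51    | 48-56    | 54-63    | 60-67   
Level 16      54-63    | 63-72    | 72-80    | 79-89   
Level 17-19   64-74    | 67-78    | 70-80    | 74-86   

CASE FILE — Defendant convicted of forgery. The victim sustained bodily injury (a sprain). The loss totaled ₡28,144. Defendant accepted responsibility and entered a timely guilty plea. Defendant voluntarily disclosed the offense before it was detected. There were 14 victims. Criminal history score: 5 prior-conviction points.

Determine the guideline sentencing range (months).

Base offense level for forgery: 15.
§1 applies (level before this adjustment is 15 ≥ 14, so +4): 15 + 4 = 19.
§2 applies (level before this adjustment is 19 ≥ 6, so +4): 19 + 4 = 23.
§3 applies: 23 − 1 = 22.
§4 applies: 22 + 2 = 24.
§5 does not apply.
§6 applies: 24 − 3 = 21.
Level 21 exceeds the maximum of 19; capped at 19.
Final offense level: 19.
Criminal history: 5 prior points → Category 3 (4-10).
Level 19 falls in the 17-19 band.
Grid: Level 17-19 × Category 3 = 70-80 months.

70-80 months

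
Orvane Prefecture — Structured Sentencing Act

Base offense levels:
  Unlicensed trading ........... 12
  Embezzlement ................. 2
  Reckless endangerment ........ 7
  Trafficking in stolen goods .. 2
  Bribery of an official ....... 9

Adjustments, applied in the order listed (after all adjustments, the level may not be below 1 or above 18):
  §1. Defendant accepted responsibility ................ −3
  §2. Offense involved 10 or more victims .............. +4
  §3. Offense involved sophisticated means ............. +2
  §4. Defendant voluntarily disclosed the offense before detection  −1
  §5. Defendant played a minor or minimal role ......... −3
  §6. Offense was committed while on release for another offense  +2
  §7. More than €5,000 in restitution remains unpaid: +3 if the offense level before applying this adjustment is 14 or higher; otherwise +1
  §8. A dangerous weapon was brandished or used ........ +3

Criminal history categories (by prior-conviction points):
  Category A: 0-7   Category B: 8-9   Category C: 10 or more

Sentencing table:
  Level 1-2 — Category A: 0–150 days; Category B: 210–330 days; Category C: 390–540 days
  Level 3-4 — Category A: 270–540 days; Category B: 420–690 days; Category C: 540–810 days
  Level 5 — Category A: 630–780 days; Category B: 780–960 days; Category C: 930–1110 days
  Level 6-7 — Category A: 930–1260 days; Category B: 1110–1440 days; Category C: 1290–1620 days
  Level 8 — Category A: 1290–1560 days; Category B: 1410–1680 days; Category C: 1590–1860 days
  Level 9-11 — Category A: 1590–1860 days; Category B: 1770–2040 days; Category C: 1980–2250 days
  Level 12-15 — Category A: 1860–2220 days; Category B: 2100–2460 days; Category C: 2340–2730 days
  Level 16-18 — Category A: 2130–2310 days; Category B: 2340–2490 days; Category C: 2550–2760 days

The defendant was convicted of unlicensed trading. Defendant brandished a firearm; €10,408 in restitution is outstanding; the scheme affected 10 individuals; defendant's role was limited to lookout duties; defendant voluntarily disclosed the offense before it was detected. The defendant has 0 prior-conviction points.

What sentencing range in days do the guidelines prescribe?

2130-2310 days

Base offense level for unlicensed trading: 12.
§1 does not apply.
§2 applies: 12 + 4 = 16.
§4 applies: 16 − 1 = 15.
§5 applies: 15 − 3 = 12.
§6 does not apply.
§7 applies (level before this adjustment is 12 < 14, so +1): 12 + 1 = 13.
§8 applies: 13 + 3 = 16.
Final offense level: 16.
Criminal history: 0 prior points → Category A (0-7).
Level 16 falls in the 16-18 band.
Grid: Level 16-18 × Category A = 2130-2310 days.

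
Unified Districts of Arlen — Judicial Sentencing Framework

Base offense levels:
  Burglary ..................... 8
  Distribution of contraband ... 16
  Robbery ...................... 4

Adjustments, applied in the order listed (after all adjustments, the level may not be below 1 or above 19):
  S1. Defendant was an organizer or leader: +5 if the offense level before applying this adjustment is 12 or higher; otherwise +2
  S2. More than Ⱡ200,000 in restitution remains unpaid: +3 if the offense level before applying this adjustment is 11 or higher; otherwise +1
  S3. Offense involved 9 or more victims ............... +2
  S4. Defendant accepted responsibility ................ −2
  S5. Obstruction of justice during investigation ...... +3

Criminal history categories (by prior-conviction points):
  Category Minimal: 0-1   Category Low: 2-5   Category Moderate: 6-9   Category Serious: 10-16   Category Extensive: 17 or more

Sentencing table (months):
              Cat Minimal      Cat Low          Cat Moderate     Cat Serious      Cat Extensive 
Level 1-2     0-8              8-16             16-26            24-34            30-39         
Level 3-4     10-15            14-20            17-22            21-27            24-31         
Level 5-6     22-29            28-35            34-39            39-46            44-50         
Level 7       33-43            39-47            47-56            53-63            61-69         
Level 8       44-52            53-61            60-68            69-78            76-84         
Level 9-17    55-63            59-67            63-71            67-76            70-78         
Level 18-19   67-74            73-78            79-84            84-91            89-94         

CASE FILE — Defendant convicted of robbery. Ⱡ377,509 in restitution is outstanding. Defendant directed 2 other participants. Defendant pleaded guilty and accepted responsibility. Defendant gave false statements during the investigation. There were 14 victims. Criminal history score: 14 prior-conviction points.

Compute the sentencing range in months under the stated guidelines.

67-76 months

Base offense level for robbery: 4.
S1 applies (level before this adjustment is 4 < 12, so +2): 4 + 2 = 6.
S2 applies (level before this adjustment is 6 < 11, so +1): 6 + 1 = 7.
S3 applies: 7 + 2 = 9.
S4 applies: 9 − 2 = 7.
S5 applies: 7 + 3 = 10.
Final offense level: 10.
Criminal history: 14 prior points → Category Serious (10-16).
Level 10 falls in the 9-17 band.
Grid: Level 9-17 × Category Serious = 67-76 months.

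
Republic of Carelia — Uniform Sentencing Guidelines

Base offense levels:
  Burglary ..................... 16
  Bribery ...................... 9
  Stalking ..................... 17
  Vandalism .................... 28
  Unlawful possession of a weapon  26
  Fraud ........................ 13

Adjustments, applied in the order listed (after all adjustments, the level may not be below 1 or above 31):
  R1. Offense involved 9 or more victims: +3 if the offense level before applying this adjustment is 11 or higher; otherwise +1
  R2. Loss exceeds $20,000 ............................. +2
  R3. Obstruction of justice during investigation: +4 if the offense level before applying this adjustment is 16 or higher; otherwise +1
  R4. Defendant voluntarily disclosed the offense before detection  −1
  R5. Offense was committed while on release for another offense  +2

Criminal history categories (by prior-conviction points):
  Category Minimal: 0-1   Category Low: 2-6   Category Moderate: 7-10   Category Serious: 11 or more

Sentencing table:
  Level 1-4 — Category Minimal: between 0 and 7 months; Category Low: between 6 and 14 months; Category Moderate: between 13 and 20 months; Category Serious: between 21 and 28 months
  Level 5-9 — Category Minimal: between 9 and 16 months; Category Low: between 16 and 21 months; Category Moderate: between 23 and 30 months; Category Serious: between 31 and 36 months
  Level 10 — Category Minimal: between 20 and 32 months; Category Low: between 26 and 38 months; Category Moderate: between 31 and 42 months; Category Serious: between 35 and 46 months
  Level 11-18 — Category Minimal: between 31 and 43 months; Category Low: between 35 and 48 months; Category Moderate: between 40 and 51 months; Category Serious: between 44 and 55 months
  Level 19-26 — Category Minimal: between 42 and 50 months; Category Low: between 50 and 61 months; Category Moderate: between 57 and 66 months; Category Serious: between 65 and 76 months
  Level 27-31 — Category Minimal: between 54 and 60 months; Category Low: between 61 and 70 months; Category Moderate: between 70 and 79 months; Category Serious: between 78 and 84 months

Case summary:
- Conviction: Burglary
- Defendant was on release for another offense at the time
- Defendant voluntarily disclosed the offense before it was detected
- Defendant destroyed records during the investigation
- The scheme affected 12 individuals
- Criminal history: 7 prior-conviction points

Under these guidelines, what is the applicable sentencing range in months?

57-66 months

Base offense level for burglary: 16.
R1 applies (level before this adjustment is 16 ≥ 11, so +3): 16 + 3 = 19.
R2 does not apply.
R3 applies (level before this adjustment is 19 ≥ 16, so +4): 19 + 4 = 23.
R4 applies: 23 − 1 = 22.
R5 applies: 22 + 2 = 24.
Final offense level: 24.
Criminal history: 7 prior points → Category Moderate (7-10).
Level 24 falls in the 19-26 band.
Grid: Level 19-26 × Category Moderate = 57-66 months.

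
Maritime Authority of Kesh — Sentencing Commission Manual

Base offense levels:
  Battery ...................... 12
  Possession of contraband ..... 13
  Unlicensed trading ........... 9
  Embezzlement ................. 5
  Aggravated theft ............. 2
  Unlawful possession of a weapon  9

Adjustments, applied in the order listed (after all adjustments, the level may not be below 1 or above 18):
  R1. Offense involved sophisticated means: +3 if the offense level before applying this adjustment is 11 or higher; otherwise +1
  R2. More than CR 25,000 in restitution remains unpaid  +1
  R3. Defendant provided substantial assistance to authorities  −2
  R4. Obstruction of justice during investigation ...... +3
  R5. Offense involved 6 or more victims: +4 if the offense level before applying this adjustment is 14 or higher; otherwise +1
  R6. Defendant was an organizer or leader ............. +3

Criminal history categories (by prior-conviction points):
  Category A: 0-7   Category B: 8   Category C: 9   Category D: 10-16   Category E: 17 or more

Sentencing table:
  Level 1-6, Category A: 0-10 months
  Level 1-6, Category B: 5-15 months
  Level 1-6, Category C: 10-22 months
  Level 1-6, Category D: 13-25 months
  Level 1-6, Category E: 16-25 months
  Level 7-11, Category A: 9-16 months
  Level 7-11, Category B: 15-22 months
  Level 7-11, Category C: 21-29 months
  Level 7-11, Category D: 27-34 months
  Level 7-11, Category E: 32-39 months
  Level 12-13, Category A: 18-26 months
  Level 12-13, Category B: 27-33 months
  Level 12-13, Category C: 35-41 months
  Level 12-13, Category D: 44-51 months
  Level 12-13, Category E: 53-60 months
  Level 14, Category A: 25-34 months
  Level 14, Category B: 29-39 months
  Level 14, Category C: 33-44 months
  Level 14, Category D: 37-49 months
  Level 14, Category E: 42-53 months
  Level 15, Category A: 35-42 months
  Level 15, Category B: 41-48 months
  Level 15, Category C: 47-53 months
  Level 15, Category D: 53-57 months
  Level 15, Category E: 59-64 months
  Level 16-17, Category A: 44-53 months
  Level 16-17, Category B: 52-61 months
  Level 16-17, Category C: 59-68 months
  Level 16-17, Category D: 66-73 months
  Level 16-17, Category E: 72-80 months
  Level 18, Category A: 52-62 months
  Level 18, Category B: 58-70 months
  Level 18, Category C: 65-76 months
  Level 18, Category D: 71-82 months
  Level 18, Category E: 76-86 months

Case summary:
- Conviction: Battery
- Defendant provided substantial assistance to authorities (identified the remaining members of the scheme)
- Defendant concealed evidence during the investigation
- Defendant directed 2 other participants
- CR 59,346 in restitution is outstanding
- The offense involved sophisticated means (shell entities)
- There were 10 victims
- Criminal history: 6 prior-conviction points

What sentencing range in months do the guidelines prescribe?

Base offense level for battery: 12.
R1 applies (level before this adjustment is 12 ≥ 11, so +3): 12 + 3 = 15.
R2 applies: 15 + 1 = 16.
R3 applies: 16 − 2 = 14.
R4 applies: 14 + 3 = 17.
R5 applies (level before this adjustment is 17 ≥ 14, so +4): 17 + 4 = 21.
R6 applies: 21 + 3 = 24.
Level 24 exceeds the maximum of 18; capped at 18.
Final offense level: 18.
Criminal history: 6 prior points → Category A (0-7).
Level 18 falls in the 18 band.
Grid: Level 18 × Category A = 52-62 months.

52-62 months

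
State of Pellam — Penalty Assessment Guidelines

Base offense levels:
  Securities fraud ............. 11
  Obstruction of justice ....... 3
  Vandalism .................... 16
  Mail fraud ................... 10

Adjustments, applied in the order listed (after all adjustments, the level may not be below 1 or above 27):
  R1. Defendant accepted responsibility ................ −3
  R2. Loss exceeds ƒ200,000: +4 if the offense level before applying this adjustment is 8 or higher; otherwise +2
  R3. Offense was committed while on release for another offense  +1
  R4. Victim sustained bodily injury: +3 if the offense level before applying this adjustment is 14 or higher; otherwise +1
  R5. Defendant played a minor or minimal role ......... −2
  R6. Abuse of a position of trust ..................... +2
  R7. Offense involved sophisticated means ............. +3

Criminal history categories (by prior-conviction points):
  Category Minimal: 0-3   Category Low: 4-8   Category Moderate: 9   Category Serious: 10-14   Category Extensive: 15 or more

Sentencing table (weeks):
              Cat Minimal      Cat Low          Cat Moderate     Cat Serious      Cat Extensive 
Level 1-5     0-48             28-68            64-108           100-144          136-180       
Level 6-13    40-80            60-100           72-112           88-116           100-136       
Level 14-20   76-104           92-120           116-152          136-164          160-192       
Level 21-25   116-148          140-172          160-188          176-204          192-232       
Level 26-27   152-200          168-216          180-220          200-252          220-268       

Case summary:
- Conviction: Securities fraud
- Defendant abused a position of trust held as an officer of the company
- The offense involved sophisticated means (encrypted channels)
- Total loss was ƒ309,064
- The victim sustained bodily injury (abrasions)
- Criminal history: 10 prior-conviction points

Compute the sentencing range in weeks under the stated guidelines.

Base offense level for securities fraud: 11.
R2 applies (level before this adjustment is 11 ≥ 8, so +4): 11 + 4 = 15.
R3 does not apply.
R4 applies (level before this adjustment is 15 ≥ 14, so +3): 15 + 3 = 18.
R6 applies: 18 + 2 = 20.
R7 applies: 20 + 3 = 23.
Final offense level: 23.
Criminal history: 10 prior points → Category Serious (10-14).
Level 23 falls in the 21-25 band.
Grid: Level 21-25 × Category Serious = 176-204 weeks.

176-204 weeks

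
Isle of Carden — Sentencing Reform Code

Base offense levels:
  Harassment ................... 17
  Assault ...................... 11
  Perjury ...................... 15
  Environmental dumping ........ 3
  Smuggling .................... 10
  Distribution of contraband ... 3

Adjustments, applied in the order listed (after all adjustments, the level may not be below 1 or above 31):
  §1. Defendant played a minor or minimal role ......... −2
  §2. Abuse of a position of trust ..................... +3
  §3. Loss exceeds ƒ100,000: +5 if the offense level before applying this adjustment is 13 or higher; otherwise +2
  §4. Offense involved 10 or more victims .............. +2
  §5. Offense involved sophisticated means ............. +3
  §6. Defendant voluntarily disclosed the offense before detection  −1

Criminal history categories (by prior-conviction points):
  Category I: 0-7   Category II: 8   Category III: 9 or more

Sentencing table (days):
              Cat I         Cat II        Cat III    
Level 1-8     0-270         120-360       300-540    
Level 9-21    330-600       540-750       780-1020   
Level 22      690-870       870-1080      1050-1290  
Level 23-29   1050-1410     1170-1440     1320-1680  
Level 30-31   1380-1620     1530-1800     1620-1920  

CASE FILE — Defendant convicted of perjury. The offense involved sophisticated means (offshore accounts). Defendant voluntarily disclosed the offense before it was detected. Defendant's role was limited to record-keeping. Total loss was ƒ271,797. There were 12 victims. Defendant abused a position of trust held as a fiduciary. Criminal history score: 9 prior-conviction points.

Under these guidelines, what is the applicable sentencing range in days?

1320-1680 days

Base offense level for perjury: 15.
§1 applies: 15 − 2 = 13.
§2 applies: 13 + 3 = 16.
§3 applies (level before this adjustment is 16 ≥ 13, so +5): 16 + 5 = 21.
§4 applies: 21 + 2 = 23.
§5 applies: 23 + 3 = 26.
§6 applies: 26 − 1 = 25.
Final offense level: 25.
Criminal history: 9 prior points → Category III (9+).
Level 25 falls in the 23-29 band.
Grid: Level 23-29 × Category III = 1320-1680 days.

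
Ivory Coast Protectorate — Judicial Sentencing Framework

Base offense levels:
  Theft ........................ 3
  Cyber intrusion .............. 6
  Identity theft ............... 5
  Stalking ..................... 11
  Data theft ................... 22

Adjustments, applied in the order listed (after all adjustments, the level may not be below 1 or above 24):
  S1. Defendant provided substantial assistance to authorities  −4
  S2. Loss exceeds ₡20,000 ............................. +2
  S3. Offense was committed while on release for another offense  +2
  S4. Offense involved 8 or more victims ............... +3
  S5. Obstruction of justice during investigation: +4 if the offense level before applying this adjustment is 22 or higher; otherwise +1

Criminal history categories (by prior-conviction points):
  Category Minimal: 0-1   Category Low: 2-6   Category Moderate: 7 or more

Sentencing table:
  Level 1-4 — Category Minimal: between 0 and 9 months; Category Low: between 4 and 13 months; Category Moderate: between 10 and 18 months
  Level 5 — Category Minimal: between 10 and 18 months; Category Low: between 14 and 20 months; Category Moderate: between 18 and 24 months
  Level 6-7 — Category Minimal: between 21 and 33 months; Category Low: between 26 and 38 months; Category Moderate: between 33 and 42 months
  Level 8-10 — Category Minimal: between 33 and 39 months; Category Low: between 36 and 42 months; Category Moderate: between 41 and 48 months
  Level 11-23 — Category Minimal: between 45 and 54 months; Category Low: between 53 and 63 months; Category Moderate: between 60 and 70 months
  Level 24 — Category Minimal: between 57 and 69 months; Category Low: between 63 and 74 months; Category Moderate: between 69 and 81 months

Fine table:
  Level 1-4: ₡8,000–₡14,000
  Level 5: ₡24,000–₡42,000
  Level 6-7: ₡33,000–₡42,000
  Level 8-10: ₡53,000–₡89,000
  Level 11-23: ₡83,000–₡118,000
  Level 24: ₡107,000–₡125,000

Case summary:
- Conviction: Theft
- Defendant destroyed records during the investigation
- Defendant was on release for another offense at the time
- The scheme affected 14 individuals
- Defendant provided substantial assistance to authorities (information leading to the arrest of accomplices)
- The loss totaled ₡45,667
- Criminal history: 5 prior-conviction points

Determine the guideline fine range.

₡33,000–₡42,000

Base offense level for theft: 3.
S1 applies: 3 − 4 = -1.
S2 applies: -1 + 2 = 1.
S3 applies: 1 + 2 = 3.
S4 applies: 3 + 3 = 6.
S5 applies (level before this adjustment is 6 < 22, so +1): 6 + 1 = 7.
Final offense level: 7.
Level 7 falls in the 6-7 band.
Fine table: Level 6-7 → ₡33,000–₡42,000.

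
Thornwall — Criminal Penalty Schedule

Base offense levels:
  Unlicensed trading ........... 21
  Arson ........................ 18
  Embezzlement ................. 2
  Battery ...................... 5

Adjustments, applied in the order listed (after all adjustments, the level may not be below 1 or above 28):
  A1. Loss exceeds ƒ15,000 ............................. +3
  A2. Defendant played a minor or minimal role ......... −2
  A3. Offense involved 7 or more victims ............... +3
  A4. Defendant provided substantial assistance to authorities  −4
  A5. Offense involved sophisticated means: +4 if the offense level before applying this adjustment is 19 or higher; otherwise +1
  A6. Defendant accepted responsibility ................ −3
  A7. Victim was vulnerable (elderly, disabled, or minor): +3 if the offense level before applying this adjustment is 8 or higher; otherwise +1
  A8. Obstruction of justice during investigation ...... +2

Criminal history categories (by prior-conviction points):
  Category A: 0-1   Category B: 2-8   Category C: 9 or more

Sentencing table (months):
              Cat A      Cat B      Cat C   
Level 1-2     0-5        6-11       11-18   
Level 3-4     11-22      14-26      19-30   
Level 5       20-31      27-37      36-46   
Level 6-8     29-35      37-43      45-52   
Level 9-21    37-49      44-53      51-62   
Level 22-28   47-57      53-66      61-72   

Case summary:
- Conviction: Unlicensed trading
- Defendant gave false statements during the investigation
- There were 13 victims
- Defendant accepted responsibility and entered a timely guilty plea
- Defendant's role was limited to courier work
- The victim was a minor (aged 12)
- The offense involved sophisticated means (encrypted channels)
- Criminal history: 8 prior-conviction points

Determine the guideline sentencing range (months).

Base offense level for unlicensed trading: 21.
A2 applies: 21 − 2 = 19.
A3 applies: 19 + 3 = 22.
A5 applies (level before this adjustment is 22 ≥ 19, so +4): 22 + 4 = 26.
A6 applies: 26 − 3 = 23.
A7 applies (level before this adjustment is 23 ≥ 8, so +3): 23 + 3 = 26.
A8 applies: 26 + 2 = 28.
Final offense level: 28.
Criminal history: 8 prior points → Category B (2-8).
Level 28 falls in the 22-28 band.
Grid: Level 22-28 × Category B = 53-66 months.

53-66 months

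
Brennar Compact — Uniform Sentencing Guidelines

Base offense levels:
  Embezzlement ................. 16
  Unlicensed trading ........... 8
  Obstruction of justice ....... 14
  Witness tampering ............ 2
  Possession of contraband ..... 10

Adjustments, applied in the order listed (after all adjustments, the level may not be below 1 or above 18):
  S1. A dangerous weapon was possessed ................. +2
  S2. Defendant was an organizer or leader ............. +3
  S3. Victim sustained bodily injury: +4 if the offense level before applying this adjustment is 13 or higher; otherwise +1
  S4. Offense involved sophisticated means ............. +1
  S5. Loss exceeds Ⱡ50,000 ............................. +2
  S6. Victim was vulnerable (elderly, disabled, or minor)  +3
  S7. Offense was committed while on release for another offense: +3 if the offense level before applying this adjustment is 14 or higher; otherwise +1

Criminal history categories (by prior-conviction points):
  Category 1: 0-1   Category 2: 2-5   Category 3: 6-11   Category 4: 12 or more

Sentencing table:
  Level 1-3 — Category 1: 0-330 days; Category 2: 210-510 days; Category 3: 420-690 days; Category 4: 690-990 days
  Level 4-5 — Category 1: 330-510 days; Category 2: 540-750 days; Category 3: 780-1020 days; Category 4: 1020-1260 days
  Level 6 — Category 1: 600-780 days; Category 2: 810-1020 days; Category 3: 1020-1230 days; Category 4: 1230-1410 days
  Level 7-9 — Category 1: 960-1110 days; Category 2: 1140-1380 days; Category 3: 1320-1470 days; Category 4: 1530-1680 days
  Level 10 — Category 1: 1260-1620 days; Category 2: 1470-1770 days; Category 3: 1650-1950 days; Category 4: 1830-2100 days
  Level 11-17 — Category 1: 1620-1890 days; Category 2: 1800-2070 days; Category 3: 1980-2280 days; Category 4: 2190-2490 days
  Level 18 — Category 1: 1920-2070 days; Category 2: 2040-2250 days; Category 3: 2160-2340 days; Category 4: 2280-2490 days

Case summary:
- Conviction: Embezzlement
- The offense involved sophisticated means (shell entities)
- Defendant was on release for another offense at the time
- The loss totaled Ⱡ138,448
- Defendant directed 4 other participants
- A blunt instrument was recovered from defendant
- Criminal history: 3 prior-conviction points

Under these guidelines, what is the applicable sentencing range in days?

Base offense level for embezzlement: 16.
S1 applies: 16 + 2 = 18.
S2 applies: 18 + 3 = 21.
S3 does not apply.
S4 applies: 21 + 1 = 22.
S5 applies: 22 + 2 = 24.
S7 applies (level before this adjustment is 24 ≥ 14, so +3): 24 + 3 = 27.
Level 27 exceeds the maximum of 18; capped at 18.
Final offense level: 18.
Criminal history: 3 prior points → Category 2 (2-5).
Level 18 falls in the 18 band.
Grid: Level 18 × Category 2 = 2040-2250 days.

2040-2250 days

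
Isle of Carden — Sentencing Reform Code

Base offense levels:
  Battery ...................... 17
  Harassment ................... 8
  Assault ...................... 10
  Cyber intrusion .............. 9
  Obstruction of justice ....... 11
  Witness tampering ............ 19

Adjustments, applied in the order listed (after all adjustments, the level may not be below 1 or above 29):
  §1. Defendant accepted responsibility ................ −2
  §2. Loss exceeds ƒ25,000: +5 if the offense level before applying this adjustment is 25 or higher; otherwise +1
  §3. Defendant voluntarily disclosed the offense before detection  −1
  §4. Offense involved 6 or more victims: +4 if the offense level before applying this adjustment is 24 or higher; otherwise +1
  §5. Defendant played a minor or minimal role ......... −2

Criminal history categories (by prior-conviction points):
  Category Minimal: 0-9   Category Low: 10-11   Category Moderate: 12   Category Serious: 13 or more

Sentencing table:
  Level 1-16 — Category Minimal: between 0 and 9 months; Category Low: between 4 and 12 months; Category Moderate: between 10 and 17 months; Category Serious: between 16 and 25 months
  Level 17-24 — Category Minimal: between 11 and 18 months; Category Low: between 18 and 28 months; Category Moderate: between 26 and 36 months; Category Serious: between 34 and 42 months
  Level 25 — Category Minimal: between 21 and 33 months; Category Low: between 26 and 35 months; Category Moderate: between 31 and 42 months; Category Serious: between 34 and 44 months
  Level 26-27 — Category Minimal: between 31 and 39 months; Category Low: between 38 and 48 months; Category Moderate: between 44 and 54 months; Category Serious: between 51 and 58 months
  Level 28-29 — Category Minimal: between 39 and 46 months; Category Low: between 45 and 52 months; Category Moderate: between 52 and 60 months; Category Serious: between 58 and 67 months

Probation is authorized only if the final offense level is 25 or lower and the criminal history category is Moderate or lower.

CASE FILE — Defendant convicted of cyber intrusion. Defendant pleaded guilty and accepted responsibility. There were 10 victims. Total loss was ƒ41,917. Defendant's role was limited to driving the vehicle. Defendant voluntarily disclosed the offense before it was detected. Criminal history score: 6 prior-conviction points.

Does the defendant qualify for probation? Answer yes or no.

Yes

Base offense level for cyber intrusion: 9.
§1 applies: 9 − 2 = 7.
§2 applies (level before this adjustment is 7 < 25, so +1): 7 + 1 = 8.
§3 applies: 8 − 1 = 7.
§4 applies (level before this adjustment is 7 < 24, so +1): 7 + 1 = 8.
§5 applies: 8 − 2 = 6.
Final offense level: 6.
Criminal history: 6 prior points → Category Minimal (0-9).
Level 6 falls in the 1-16 band.
Grid: Level 1-16 × Category Minimal = 0-9 months.
Probation check: level 6 ≤ 25 and category Minimal ≤ Moderate → eligible.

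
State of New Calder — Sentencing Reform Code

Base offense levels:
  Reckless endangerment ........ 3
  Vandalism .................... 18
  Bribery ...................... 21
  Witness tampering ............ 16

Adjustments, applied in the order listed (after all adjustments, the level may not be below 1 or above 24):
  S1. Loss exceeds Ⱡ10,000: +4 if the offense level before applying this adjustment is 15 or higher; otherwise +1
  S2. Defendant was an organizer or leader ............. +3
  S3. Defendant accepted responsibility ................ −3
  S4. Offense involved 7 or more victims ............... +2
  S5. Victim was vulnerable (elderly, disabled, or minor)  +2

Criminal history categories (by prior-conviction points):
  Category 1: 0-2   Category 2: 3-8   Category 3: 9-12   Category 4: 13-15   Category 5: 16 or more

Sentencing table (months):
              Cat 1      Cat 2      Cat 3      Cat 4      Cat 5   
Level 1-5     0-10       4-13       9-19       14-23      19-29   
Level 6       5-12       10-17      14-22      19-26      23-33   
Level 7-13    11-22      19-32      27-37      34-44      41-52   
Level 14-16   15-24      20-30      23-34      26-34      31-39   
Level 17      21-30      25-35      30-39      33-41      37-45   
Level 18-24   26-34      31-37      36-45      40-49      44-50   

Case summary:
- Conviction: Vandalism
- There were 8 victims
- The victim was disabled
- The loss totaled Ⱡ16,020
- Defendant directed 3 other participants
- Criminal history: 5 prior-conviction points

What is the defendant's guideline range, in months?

31-37 months

Base offense level for vandalism: 18.
S1 applies (level before this adjustment is 18 ≥ 15, so +4): 18 + 4 = 22.
S2 applies: 22 + 3 = 25.
S3 does not apply.
S4 applies: 25 + 2 = 27.
S5 applies: 27 + 2 = 29.
Level 29 exceeds the maximum of 24; capped at 24.
Final offense level: 24.
Criminal history: 5 prior points → Category 2 (3-8).
Level 24 falls in the 18-24 band.
Grid: Level 18-24 × Category 2 = 31-37 months.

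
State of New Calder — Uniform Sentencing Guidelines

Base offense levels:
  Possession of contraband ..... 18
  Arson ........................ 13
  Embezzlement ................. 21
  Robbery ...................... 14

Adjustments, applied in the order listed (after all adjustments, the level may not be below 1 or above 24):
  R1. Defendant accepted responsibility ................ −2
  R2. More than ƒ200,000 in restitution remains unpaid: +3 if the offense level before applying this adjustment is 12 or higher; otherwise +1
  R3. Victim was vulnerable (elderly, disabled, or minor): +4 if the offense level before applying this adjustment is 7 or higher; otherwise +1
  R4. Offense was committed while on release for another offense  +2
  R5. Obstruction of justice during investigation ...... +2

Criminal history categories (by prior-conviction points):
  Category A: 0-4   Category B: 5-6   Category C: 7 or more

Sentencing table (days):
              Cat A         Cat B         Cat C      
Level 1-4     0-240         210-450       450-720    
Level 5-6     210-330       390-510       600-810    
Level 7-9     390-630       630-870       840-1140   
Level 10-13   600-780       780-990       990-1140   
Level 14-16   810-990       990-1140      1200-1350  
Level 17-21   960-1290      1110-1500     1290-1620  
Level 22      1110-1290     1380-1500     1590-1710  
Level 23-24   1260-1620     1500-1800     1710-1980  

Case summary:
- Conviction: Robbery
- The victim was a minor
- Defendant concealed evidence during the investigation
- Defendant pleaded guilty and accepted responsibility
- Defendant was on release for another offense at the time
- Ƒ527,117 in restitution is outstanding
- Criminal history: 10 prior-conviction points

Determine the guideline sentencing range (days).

Base offense level for robbery: 14.
R1 applies: 14 − 2 = 12.
R2 applies (level before this adjustment is 12 ≥ 12, so +3): 12 + 3 = 15.
R3 applies (level before this adjustment is 15 ≥ 7, so +4): 15 + 4 = 19.
R4 applies: 19 + 2 = 21.
R5 applies: 21 + 2 = 23.
Final offense level: 23.
Criminal history: 10 prior points → Category C (7+).
Level 23 falls in the 23-24 band.
Grid: Level 23-24 × Category C = 1710-1980 days.

1710-1980 days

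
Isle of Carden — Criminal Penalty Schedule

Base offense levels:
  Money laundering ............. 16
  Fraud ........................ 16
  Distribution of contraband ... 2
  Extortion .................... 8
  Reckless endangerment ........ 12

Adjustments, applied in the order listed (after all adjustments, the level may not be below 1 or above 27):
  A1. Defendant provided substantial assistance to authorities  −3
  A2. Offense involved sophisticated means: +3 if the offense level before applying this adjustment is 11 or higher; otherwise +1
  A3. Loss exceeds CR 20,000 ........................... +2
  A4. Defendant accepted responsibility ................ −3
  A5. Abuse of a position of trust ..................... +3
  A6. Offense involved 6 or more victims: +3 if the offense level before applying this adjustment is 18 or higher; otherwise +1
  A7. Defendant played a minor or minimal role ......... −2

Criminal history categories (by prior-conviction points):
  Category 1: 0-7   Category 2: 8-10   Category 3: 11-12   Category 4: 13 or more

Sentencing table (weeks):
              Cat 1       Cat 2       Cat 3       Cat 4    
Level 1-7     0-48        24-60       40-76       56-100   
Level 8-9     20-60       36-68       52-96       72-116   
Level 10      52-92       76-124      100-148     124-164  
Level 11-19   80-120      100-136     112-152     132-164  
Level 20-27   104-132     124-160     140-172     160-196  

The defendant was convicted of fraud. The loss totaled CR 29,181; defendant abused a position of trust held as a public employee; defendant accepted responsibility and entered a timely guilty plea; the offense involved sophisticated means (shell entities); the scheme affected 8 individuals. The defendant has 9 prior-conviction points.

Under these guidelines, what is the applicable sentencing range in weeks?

124-160 weeks

Base offense level for fraud: 16.
A1 does not apply.
A2 applies (level before this adjustment is 16 ≥ 11, so +3): 16 + 3 = 19.
A3 applies: 19 + 2 = 21.
A4 applies: 21 − 3 = 18.
A5 applies: 18 + 3 = 21.
A6 applies (level before this adjustment is 21 ≥ 18, so +3): 21 + 3 = 24.
A7 does not apply.
Final offense level: 24.
Criminal history: 9 prior points → Category 2 (8-10).
Level 24 falls in the 20-27 band.
Grid: Level 20-27 × Category 2 = 124-160 weeks.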